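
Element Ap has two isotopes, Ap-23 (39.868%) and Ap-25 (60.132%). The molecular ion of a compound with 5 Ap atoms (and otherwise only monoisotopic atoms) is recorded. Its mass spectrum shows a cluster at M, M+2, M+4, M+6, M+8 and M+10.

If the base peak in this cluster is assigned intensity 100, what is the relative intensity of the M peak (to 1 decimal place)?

Binomial terms of (0.39868 + 0.60132)^5: M 0.0101, M+2 0.0760, M+4 0.2291, M+6 0.3456, M+8 0.2606, M+10 0.0786 → M+6 is the base peak.
P(M+6) = C(5,3) × 0.39868^2 × 0.60132^3 = 10 × 0.15894574 × 0.21742874 = 0.345594 (base)
P(M) = C(5,0) × 0.39868^5 × 0.60132^0 = 1 × 0.01007215 × 1.0000 = 0.010072
Relative intensity = 0.010072 / 0.345594 × 100 = 2.9

2.9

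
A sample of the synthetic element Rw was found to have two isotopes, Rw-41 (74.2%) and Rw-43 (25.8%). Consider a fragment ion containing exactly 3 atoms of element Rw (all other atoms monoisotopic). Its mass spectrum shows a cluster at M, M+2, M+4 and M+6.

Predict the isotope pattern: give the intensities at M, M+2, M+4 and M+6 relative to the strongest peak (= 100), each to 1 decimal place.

95.9 : 100.0 : 34.8 : 4.0

The 3 Rw atoms are independent, so intensities follow the terms of (0.742 + 0.258)^3.
P(M) = 0.742^3 = 0.408518
P(M+2) = 3 × 0.742^2 × 0.258^1 = 0.426137
P(M+4) = 3 × 0.742^1 × 0.258^2 = 0.148171
P(M+6) = 0.258^3 = 0.017174
The M+2 peak is largest (0.426137); scaling to 100 gives 95.9 : 100.0 : 34.8 : 4.0.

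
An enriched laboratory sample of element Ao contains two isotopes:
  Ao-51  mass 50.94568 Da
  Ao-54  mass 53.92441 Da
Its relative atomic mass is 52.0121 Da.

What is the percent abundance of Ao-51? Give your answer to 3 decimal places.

Let x be the fractional abundance of Ao-51; then Ao-54 has abundance 1 − x.
50.94568·x + 53.92441·(1 − x) = 52.0121
(50.94568 − 53.92441)·x = 52.0121 − 53.92441
x = -1.91231 / -2.97873 = 0.64199 → 64.199% Ao-51, 35.801% Ao-54.

64.199%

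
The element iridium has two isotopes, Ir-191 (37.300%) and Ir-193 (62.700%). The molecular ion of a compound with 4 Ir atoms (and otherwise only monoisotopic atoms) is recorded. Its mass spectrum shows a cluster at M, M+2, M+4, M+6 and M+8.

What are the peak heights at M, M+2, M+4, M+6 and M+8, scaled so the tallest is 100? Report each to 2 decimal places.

5.26 : 35.39 : 89.23 : 100.00 : 42.02

The 4 Ir atoms are independent, so intensities follow the terms of (0.37300 + 0.62700)^4.
P(M) = 0.37300^4 = 0.019357
P(M+2) = 4 × 0.37300^3 × 0.62700^1 = 0.130153
P(M+4) = 6 × 0.37300^2 × 0.62700^2 = 0.328174
P(M+6) = 4 × 0.37300^1 × 0.62700^3 = 0.367766
P(M+8) = 0.62700^4 = 0.154550
The M+6 peak is largest (0.367766); scaling to 100 gives 5.26 : 35.39 : 89.23 : 100.00 : 42.02.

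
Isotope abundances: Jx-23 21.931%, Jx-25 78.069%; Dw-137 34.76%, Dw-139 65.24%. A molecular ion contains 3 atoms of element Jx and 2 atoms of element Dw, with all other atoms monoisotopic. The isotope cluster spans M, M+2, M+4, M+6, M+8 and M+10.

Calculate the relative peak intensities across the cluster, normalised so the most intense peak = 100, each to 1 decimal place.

Element Jx pattern (n=3): 0.01054813 : 0.11264625 : 0.40099312 : 0.4758125
Element Dw pattern (n=2): 0.12082576 : 0.45354848 : 0.42562576
Convolve the two distributions (both contribute in 2-u steps):
  M: 0.01054813×0.12082576 = 0.001274
  M+2: 0.01054813×0.45354848 + 0.11264625×0.12082576 = 0.018395
  M+4: 0.01054813×0.42562576 + 0.11264625×0.45354848 + 0.40099312×0.12082576 = 0.104030
  M+6: 0.11264625×0.42562576 + 0.40099312×0.45354848 + 0.4758125×0.12082576 = 0.287305
  M+8: 0.40099312×0.42562576 + 0.4758125×0.45354848 = 0.386477
  M+10: 0.4758125×0.42562576 = 0.202518
Scale to base peak (0.386477) = 100: 0.3 : 4.8 : 26.9 : 74.3 : 100.0 : 52.4

0.3 : 4.8 : 26.9 : 74.3 : 100.0 : 52.4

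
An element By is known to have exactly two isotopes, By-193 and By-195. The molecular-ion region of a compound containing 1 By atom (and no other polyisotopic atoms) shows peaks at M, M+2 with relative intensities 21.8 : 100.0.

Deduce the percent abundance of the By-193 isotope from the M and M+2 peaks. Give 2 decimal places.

17.90%

Let p = fractional abundance of By-193. I(M+2)/I(M) = [C(1,1)·p^0·(1−p)] / p^1 = 1·(1−p)/p = 100.0/21.8 = 4.5872
(1−p)/p = 4.5872/1 = 4.5872  ⇒  p = 1/(1 + 4.5872) = 0.1790
By-193: 17.90%, By-195: 82.10%.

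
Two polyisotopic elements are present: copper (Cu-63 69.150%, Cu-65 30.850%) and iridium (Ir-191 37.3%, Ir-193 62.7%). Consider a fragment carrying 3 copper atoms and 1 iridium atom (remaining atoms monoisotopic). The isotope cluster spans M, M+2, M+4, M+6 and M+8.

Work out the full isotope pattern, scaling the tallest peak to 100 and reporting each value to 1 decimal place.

33.1 : 100.0 : 94.3 : 36.2 : 4.9

Copper pattern (n=3): 0.33065611 : 0.44254842 : 0.19743483 : 0.02936064
Iridium pattern (n=1): 0.3730 : 0.6270
Convolve the two distributions (both contribute in 2-u steps):
  M: 0.33065611×0.3730 = 0.123335
  M+2: 0.33065611×0.6270 + 0.44254842×0.3730 = 0.372392
  M+4: 0.44254842×0.6270 + 0.19743483×0.3730 = 0.351121
  M+6: 0.19743483×0.6270 + 0.02936064×0.3730 = 0.134743
  M+8: 0.02936064×0.6270 = 0.018409
Scale to base peak (0.372392) = 100: 33.1 : 100.0 : 94.3 : 36.2 : 4.9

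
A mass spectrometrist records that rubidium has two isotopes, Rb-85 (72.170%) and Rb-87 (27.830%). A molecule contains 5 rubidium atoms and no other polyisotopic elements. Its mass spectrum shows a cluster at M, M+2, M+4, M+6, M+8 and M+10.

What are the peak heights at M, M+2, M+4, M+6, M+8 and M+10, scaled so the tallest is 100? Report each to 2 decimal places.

The 5 Rb atoms are independent, so intensities follow the terms of (0.72170 + 0.27830)^5.
P(M) = 0.72170^5 = 0.195787
P(M+2) = 5 × 0.72170^4 × 0.27830^1 = 0.377494
P(M+4) = 10 × 0.72170^3 × 0.27830^2 = 0.291136
P(M+6) = 10 × 0.72170^2 × 0.27830^3 = 0.112267
P(M+8) = 5 × 0.72170^1 × 0.27830^4 = 0.021646
P(M+10) = 0.27830^5 = 0.001669
The M+2 peak is largest (0.377494); scaling to 100 gives 51.86 : 100.00 : 77.12 : 29.74 : 5.73 : 0.44.

51.86 : 100.00 : 77.12 : 29.74 : 5.73 : 0.44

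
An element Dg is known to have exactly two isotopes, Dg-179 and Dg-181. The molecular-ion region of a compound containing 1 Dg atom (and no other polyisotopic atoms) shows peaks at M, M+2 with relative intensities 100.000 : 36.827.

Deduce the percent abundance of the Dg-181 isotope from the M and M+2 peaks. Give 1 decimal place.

26.9%

Let p = fractional abundance of Dg-179. I(M+2)/I(M) = [C(1,1)·p^0·(1−p)] / p^1 = 1·(1−p)/p = 36.827/100.000 = 0.3683
(1−p)/p = 0.3683/1 = 0.3683  ⇒  p = 1/(1 + 0.3683) = 0.7308
Dg-179: 73.1%, Dg-181: 26.9%.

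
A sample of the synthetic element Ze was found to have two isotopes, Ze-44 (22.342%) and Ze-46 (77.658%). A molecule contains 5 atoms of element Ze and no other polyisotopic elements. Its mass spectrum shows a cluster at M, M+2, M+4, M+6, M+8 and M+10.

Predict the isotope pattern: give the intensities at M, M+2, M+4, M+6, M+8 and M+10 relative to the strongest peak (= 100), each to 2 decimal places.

The 5 Ze atoms are independent, so intensities follow the terms of (0.22342 + 0.77658)^5.
P(M) = 0.22342^5 = 0.000557
P(M+2) = 5 × 0.22342^4 × 0.77658^1 = 0.009675
P(M+4) = 10 × 0.22342^3 × 0.77658^2 = 0.067257
P(M+6) = 10 × 0.22342^2 × 0.77658^3 = 0.233777
P(M+8) = 5 × 0.22342^1 × 0.77658^4 = 0.406291
P(M+10) = 0.77658^5 = 0.282443
The M+8 peak is largest (0.406291); scaling to 100 gives 0.14 : 2.38 : 16.55 : 57.54 : 100.00 : 69.52.

0.14 : 2.38 : 16.55 : 57.54 : 100.00 : 69.52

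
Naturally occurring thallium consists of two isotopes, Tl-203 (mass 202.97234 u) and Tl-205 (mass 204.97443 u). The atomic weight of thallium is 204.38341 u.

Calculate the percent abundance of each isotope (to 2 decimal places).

Tl-203: 29.52%, Tl-205: 70.48%

Let x be the fractional abundance of Tl-203; then Tl-205 has abundance 1 − x.
202.97234·x + 204.97443·(1 − x) = 204.38341
(202.97234 − 204.97443)·x = 204.38341 − 204.97443
x = -0.59102 / -2.00209 = 0.29520 → 29.52% Tl-203, 70.48% Tl-205.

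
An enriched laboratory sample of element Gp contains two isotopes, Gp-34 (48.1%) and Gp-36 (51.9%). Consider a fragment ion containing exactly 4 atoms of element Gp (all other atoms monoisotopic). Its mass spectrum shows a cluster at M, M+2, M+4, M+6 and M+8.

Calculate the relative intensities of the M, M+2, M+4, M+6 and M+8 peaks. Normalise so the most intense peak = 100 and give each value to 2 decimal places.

Expanding (0.481 + 0.519)^4:
P(M) = 0.481^4 = 0.053528
P(M+2) = 4 × 0.481^3 × 0.519^1 = 0.231027
P(M+4) = 6 × 0.481^2 × 0.519^2 = 0.373918
P(M+6) = 4 × 0.481^1 × 0.519^3 = 0.268972
P(M+8) = 0.519^4 = 0.072555
The M+4 peak is largest (0.373918); scaling to 100 gives 14.32 : 61.79 : 100.00 : 71.93 : 19.40.

14.32 : 61.79 : 100.00 : 71.93 : 19.40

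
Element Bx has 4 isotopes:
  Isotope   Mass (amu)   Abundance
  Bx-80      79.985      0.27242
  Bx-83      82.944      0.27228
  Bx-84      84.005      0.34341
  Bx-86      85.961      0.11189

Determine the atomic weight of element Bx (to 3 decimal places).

Ar = Σ fᵢ·mᵢ = 0.27242 × 79.985 + 0.27228 × 82.944 + 0.34341 × 84.005 + 0.11189 × 85.961
= 21.7895 + 22.5840 + 28.8482 + 9.6182 = 82.8399 amu

82.840 amu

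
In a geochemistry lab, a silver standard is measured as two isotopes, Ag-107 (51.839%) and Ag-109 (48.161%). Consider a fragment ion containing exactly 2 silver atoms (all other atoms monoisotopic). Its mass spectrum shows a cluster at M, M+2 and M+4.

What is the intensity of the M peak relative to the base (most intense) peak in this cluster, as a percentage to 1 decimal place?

(0.51839 + 0.48161)^2 gives M 0.2687, M+2 0.4993, M+4 0.2319; the largest is M+2.
P(M+2) = C(2,1) × 0.51839^1 × 0.48161^1 = 2 × 0.51839 × 0.48161 = 0.499324 (base)
P(M) = C(2,0) × 0.51839^2 × 0.48161^0 = 1 × 0.26872819 × 1.0000 = 0.268728
Relative intensity = 0.268728 / 0.499324 × 100 = 53.8

53.8%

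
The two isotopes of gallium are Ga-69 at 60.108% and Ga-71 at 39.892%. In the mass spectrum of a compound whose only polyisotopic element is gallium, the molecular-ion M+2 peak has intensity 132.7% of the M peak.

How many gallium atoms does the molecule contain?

2

The M+2/M ratio from n Ga atoms is n · q/p = n · 0.39892/0.60108.
n = 1.327 × 0.60108/0.39892 = 2.00 ≈ 2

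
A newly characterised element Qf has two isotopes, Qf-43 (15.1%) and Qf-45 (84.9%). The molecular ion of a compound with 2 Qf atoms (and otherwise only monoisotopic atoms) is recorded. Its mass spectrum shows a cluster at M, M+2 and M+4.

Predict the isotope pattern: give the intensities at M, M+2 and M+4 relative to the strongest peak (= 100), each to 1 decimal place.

The 2 Qf atoms are independent, so intensities follow the terms of (0.151 + 0.849)^2.
P(M) = 0.151^2 = 0.022801
P(M+2) = 2 × 0.151^1 × 0.849^1 = 0.256398
P(M+4) = 0.849^2 = 0.720801
The M+4 peak is largest (0.720801); scaling to 100 gives 3.2 : 35.6 : 100.0.

3.2 : 35.6 : 100.0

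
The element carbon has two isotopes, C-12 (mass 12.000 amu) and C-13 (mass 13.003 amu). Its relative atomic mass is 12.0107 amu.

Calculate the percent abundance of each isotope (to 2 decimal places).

C-12: 98.93%, C-13: 1.07%

Let x be the fractional abundance of C-12; then C-13 has abundance 1 − x.
12.000·x + 13.003·(1 − x) = 12.0107
(12.000 − 13.003)·x = 12.0107 − 13.003
x = -0.9923 / -1.003 = 0.98933 → 98.93% C-12, 1.07% C-13.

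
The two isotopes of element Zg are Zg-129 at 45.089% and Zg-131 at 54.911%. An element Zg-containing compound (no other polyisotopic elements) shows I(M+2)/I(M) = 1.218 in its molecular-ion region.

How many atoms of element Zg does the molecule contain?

1

For n independent Zg atoms, I(M+2)/I(M) = n · (abundance Zg-131) / (abundance Zg-129) = n · 0.54911/0.45089.
n = 1.218 × 0.45089/0.54911 = 1.00 ≈ 1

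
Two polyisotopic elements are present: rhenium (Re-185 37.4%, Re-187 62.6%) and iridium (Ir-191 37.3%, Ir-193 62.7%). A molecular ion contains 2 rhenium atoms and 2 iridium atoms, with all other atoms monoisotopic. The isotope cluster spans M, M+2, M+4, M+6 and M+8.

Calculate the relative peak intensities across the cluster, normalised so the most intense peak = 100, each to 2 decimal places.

Rhenium pattern (n=2): 0.139876 : 0.468248 : 0.391876
Iridium pattern (n=2): 0.139129 : 0.467742 : 0.393129
Convolve the two distributions (both contribute in 2-u steps):
  M: 0.139876×0.139129 = 0.019461
  M+2: 0.139876×0.467742 + 0.468248×0.139129 = 0.130573
  M+4: 0.139876×0.393129 + 0.468248×0.467742 + 0.391876×0.139129 = 0.328530
  M+6: 0.468248×0.393129 + 0.391876×0.467742 = 0.367379
  M+8: 0.391876×0.393129 = 0.154058
Scale to base peak (0.367379) = 100: 5.30 : 35.54 : 89.43 : 100.00 : 41.93

5.30 : 35.54 : 89.43 : 100.00 : 41.93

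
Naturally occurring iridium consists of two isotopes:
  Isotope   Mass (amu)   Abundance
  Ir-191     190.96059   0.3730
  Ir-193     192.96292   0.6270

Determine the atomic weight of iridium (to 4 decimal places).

Average mass = Σ (abundance × isotope mass) = 0.3730 × 190.96059 + 0.6270 × 192.96292
= 71.228300 + 120.987751 = 192.216051 amu

192.2161 amu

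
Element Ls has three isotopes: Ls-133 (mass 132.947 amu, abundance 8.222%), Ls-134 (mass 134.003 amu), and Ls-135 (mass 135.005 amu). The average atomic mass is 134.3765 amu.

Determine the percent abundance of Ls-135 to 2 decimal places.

45.94%

Let x and y be the fractions of Ls-134 and Ls-135. Then x + y = 1 − 0.08222 = 0.91778 and 134.003x + 135.005y = 134.3765 − 0.08222×132.947 = 123.44559766.
Substituting: 134.003x + 135.005(0.91778 − x) = 123.44559766
(134.003 − 135.005)x = -0.45929124  ⇒  x = 0.45837, y = 0.45941
Ls-134: 45.84%, Ls-135: 45.94%.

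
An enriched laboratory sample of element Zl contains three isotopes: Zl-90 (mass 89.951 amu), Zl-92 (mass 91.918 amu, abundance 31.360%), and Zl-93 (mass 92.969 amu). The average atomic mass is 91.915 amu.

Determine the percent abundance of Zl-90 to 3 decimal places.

Let x and y be the fractions of Zl-90 and Zl-93. Then x + y = 1 − 0.31360 = 0.68640 and 89.951x + 92.969y = 91.915 − 0.31360×91.918 = 63.0895152.
Substituting: 89.951x + 92.969(0.68640 − x) = 63.0895152
(89.951 − 92.969)x = -0.7244064  ⇒  x = 0.24003, y = 0.44637
Zl-90: 24.003%, Zl-93: 44.637%.

24.003%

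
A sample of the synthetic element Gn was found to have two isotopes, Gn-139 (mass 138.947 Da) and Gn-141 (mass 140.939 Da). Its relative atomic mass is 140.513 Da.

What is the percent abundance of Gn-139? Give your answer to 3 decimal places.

21.386%

With x = fraction of Gn-139 (so Gn-141 is 1 − x):
138.947·x + 140.939·(1 − x) = 140.513
(138.947 − 140.939)·x = 140.513 − 140.939
x = -0.426 / -1.992 = 0.21386 → 21.386% Gn-139, 78.614% Gn-141.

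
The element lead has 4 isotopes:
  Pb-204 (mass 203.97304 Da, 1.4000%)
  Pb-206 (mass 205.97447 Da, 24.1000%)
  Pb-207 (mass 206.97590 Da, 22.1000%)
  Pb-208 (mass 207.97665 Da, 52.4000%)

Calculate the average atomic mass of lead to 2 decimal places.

The abundance-weighted mean is 0.014000 × 203.97304 + 0.241000 × 205.97447 + 0.221000 × 206.97590 + 0.524000 × 207.97665
= 2.855623 + 49.639847 + 45.741674 + 108.979765 = 207.216909 Da

207.22 Da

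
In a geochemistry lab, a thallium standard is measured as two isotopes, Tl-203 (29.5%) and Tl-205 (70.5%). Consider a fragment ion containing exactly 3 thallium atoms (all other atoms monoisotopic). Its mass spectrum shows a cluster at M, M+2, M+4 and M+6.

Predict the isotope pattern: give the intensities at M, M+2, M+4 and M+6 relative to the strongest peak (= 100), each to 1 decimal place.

Each Tl atom is independently Tl-203 (p = 0.295) or Tl-205 (q = 0.705); the cluster is the binomial expansion (p + q)^3.
P(M) = 0.295^3 = 0.025672
P(M+2) = 3 × 0.295^2 × 0.705^1 = 0.184058
P(M+4) = 3 × 0.295^1 × 0.705^2 = 0.439867
P(M+6) = 0.705^3 = 0.350403
The M+4 peak is largest (0.439867); scaling to 100 gives 5.8 : 41.8 : 100.0 : 79.7.

5.8 : 41.8 : 100.0 : 79.7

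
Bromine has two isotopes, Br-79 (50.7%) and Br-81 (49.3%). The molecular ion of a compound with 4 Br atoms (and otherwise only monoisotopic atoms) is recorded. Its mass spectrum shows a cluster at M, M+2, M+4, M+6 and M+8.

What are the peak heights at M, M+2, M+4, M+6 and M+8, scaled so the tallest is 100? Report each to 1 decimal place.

17.6 : 68.6 : 100.0 : 64.8 : 15.8

Each Br atom is independently Br-79 (p = 0.507) or Br-81 (q = 0.493); the cluster is the binomial expansion (p + q)^4.
P(M) = 0.507^4 = 0.066074
P(M+2) = 4 × 0.507^3 × 0.493^1 = 0.256999
P(M+4) = 6 × 0.507^2 × 0.493^2 = 0.374853
P(M+6) = 4 × 0.507^1 × 0.493^3 = 0.243001
P(M+8) = 0.493^4 = 0.059073
The M+4 peak is largest (0.374853); scaling to 100 gives 17.6 : 68.6 : 100.0 : 64.8 : 15.8.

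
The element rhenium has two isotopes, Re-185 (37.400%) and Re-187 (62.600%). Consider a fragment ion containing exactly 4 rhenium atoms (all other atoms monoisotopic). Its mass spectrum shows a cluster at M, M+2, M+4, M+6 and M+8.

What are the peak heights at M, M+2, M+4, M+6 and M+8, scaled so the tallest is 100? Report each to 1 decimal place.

5.3 : 35.7 : 89.6 : 100.0 : 41.8

The 4 Re atoms are independent, so intensities follow the terms of (0.37400 + 0.62600)^4.
P(M) = 0.37400^4 = 0.019565
P(M+2) = 4 × 0.37400^3 × 0.62600^1 = 0.130993
P(M+4) = 6 × 0.37400^2 × 0.62600^2 = 0.328884
P(M+6) = 4 × 0.37400^1 × 0.62600^3 = 0.366990
P(M+8) = 0.62600^4 = 0.153567
The M+6 peak is largest (0.366990); scaling to 100 gives 5.3 : 35.7 : 89.6 : 100.0 : 41.8.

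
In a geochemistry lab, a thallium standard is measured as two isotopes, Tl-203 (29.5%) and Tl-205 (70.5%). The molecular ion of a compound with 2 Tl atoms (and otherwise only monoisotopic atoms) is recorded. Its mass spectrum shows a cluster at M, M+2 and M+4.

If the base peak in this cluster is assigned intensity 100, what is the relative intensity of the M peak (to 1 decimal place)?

Term probabilities: M 0.0870, M+2 0.4160, M+4 0.4970. Base peak = M+4.
P(M+4) = C(2,2) × 0.295^0 × 0.705^2 = 1 × 1.0000 × 0.497025 = 0.497025 (base)
P(M) = C(2,0) × 0.295^2 × 0.705^0 = 1 × 0.087025 × 1.0000 = 0.087025
Relative intensity = 0.087025 / 0.497025 × 100 = 17.5

17.5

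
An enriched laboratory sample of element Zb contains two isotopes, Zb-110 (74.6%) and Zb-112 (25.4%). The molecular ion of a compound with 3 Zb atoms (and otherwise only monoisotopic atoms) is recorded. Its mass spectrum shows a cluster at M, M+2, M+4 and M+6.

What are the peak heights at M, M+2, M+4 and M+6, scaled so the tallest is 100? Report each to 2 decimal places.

97.90 : 100.00 : 34.05 : 3.86

Each Zb atom is independently Zb-110 (p = 0.746) or Zb-112 (q = 0.254); the cluster is the binomial expansion (p + q)^3.
P(M) = 0.746^3 = 0.415161
P(M+2) = 3 × 0.746^2 × 0.254^1 = 0.424065
P(M+4) = 3 × 0.746^1 × 0.254^2 = 0.144387
P(M+6) = 0.254^3 = 0.016387
The M+2 peak is largest (0.424065); scaling to 100 gives 97.90 : 100.00 : 34.05 : 3.86.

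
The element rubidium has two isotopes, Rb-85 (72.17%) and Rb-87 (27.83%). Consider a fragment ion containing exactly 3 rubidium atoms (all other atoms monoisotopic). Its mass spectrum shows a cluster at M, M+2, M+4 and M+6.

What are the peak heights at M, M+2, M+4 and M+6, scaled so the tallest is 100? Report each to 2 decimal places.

The 3 Rb atoms are independent, so intensities follow the terms of (0.7217 + 0.2783)^3.
P(M) = 0.7217^3 = 0.375898
P(M+2) = 3 × 0.7217^2 × 0.2783^1 = 0.434858
P(M+4) = 3 × 0.7217^1 × 0.2783^2 = 0.167689
P(M+6) = 0.2783^3 = 0.021555
The M+2 peak is largest (0.434858); scaling to 100 gives 86.44 : 100.00 : 38.56 : 4.96.

86.44 : 100.00 : 38.56 : 4.96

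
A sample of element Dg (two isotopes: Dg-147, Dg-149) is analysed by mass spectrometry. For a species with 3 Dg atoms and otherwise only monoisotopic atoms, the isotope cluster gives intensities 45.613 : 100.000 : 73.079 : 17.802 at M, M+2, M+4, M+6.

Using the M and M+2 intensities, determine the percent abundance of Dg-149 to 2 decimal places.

42.22%

Let p = fractional abundance of Dg-147. I(M+2)/I(M) = [C(3,1)·p^2·(1−p)] / p^3 = 3·(1−p)/p = 100.000/45.613 = 2.1924
(1−p)/p = 2.1924/3 = 0.7308  ⇒  p = 1/(1 + 0.7308) = 0.5778
Dg-147: 57.78%, Dg-149: 42.22%.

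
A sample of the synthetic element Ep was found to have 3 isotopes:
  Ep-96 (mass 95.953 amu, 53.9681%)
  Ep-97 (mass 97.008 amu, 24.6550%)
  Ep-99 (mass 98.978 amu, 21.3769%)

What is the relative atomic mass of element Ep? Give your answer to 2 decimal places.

Weight each isotope mass by its fractional abundance: 0.539681 × 95.953 + 0.246550 × 97.008 + 0.213769 × 98.978
= 51.7840 + 23.9173 + 21.1584 = 96.8597 amu

96.86 amu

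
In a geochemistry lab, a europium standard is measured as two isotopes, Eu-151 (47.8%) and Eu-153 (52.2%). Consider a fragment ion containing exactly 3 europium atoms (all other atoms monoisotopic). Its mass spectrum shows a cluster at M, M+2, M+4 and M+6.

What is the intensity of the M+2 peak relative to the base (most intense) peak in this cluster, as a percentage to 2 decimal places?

Term probabilities: M 0.1092, M+2 0.3578, M+4 0.3907, M+6 0.1422. Base peak = M+4.
P(M+4) = C(3,2) × 0.478^1 × 0.522^2 = 3 × 0.4780 × 0.272484 = 0.390742 (base)
P(M+2) = C(3,1) × 0.478^2 × 0.522^1 = 3 × 0.228484 × 0.5220 = 0.357806
Relative intensity = 0.357806 / 0.390742 × 100 = 91.57

91.57%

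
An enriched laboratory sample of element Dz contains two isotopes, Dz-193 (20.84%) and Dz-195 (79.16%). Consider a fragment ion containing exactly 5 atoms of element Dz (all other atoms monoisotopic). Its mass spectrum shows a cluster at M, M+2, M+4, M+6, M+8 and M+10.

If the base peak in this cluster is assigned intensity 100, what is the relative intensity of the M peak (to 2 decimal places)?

Term probabilities: M 0.0004, M+2 0.0075, M+4 0.0567, M+6 0.2154, M+8 0.4092, M+10 0.3108. Base peak = M+8.
P(M+8) = C(5,4) × 0.2084^1 × 0.7916^4 = 5 × 0.2084 × 0.39266586 = 0.409158 (base)
P(M) = C(5,0) × 0.2084^5 × 0.7916^0 = 1 × 0.00039309 × 1.0000 = 0.000393
Relative intensity = 0.000393 / 0.409158 × 100 = 0.10

0.10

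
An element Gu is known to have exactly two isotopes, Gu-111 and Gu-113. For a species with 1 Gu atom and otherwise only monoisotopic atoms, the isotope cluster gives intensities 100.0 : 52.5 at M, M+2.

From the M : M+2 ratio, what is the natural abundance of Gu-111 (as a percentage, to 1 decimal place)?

65.6%

If p is the fraction of Gu that is Gu-111, then I(M+2)/I(M) = [C(1,1)·p^0·(1−p)] / p^1 = 1·(1−p)/p = 52.5/100.0 = 0.5250
(1−p)/p = 0.5250/1 = 0.5250  ⇒  p = 1/(1 + 0.5250) = 0.6557
Gu-111: 65.6%, Gu-113: 34.4%.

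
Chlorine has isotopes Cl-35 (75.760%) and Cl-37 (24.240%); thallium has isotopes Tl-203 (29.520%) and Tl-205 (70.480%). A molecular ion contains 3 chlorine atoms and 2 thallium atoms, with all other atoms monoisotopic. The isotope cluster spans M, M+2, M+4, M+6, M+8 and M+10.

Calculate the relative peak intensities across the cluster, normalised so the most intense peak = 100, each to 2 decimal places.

9.44 : 54.15 : 100.00 : 65.82 : 18.01 : 1.76

Chlorine pattern (n=3): 0.4348304 : 0.41738208 : 0.13354464 : 0.01424288
Thallium pattern (n=2): 0.08714304 : 0.41611392 : 0.49674304
Convolve the two distributions (both contribute in 2-u steps):
  M: 0.4348304×0.08714304 = 0.037892
  M+2: 0.4348304×0.41611392 + 0.41738208×0.08714304 = 0.217311
  M+4: 0.4348304×0.49674304 + 0.41738208×0.41611392 + 0.13354464×0.08714304 = 0.401315
  M+6: 0.41738208×0.49674304 + 0.13354464×0.41611392 + 0.01424288×0.08714304 = 0.264143
  M+8: 0.13354464×0.49674304 + 0.01424288×0.41611392 = 0.072264
  M+10: 0.01424288×0.49674304 = 0.007075
Scale to base peak (0.401315) = 100: 9.44 : 54.15 : 100.00 : 65.82 : 18.01 : 1.76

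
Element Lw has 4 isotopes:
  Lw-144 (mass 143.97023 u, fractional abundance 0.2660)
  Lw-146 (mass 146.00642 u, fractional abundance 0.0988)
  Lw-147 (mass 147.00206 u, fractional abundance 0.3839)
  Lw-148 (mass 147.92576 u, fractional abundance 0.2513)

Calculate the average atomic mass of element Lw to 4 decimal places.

146.3293 u

Average mass = Σ (abundance × isotope mass) = 0.2660 × 143.97023 + 0.0988 × 146.00642 + 0.3839 × 147.00206 + 0.2513 × 147.92576
= 38.296081 + 14.425434 + 56.434091 + 37.173743 = 146.329349 u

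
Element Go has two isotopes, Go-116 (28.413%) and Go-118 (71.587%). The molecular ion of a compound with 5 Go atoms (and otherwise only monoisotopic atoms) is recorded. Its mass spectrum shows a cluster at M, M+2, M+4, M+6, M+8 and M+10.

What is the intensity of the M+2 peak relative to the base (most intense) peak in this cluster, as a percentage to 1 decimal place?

Binomial terms of (0.28413 + 0.71587)^5: M 0.0019, M+2 0.0233, M+4 0.1175, M+6 0.2962, M+8 0.3731, M+10 0.1880 → M+8 is the base peak.
P(M+8) = C(5,4) × 0.28413^1 × 0.71587^4 = 5 × 0.28413 × 0.26262535 = 0.373099 (base)
P(M+2) = C(5,1) × 0.28413^4 × 0.71587^1 = 5 × 0.00651731 × 0.71587 = 0.023328
Relative intensity = 0.023328 / 0.373099 × 100 = 6.3

6.3%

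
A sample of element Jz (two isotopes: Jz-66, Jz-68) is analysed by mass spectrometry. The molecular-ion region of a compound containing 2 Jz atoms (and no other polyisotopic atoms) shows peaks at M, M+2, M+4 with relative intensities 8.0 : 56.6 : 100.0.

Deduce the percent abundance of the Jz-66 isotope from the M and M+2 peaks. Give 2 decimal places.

If p is the fraction of Jz that is Jz-66, then I(M+2)/I(M) = [C(2,1)·p^1·(1−p)] / p^2 = 2·(1−p)/p = 56.6/8.0 = 7.0750
(1−p)/p = 7.0750/2 = 3.5375  ⇒  p = 1/(1 + 3.5375) = 0.2204
Jz-66: 22.04%, Jz-68: 77.96%.

22.04%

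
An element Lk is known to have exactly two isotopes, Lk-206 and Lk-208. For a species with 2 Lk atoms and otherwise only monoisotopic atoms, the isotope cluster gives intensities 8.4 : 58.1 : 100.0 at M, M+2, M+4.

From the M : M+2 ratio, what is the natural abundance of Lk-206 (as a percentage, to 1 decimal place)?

22.4%

Let p = fractional abundance of Lk-206. I(M+2)/I(M) = [C(2,1)·p^1·(1−p)] / p^2 = 2·(1−p)/p = 58.1/8.4 = 6.9167
(1−p)/p = 6.9167/2 = 3.4583  ⇒  p = 1/(1 + 3.4583) = 0.2243
Lk-206: 22.4%, Lk-208: 77.6%.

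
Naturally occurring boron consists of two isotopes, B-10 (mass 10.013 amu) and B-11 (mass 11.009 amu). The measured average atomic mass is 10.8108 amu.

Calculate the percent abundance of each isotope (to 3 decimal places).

Writing the weighted mean with unknown fraction x of B-10:
10.013·x + 11.009·(1 − x) = 10.8108
(10.013 − 11.009)·x = 10.8108 − 11.009
x = -0.1982 / -0.996 = 0.19900 → 19.900% B-10, 80.100% B-11.

B-10: 19.900%, B-11: 80.100%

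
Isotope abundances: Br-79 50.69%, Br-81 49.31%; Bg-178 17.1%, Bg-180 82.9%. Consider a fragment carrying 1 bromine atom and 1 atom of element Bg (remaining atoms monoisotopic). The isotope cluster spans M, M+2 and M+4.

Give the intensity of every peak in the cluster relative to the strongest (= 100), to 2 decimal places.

Bromine pattern (n=1): 0.5069 : 0.4931
Element Bg pattern (n=1): 0.1710 : 0.8290
Convolve the two distributions (both contribute in 2-u steps):
  M: 0.5069×0.1710 = 0.086680
  M+2: 0.5069×0.8290 + 0.4931×0.1710 = 0.504540
  M+4: 0.4931×0.8290 = 0.408780
Scale to base peak (0.504540) = 100: 17.18 : 100.00 : 81.02

17.18 : 100.00 : 81.02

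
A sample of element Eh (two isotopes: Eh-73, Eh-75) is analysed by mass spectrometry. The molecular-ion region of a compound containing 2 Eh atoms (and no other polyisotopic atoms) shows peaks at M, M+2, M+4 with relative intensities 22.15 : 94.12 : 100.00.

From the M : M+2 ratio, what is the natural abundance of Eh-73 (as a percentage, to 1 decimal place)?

Write p for the Eh-73 fraction. I(M+2)/I(M) = [C(2,1)·p^1·(1−p)] / p^2 = 2·(1−p)/p = 94.12/22.15 = 4.2492
(1−p)/p = 4.2492/2 = 2.1246  ⇒  p = 1/(1 + 2.1246) = 0.3200
Eh-73: 32.0%, Eh-75: 68.0%.

32.0%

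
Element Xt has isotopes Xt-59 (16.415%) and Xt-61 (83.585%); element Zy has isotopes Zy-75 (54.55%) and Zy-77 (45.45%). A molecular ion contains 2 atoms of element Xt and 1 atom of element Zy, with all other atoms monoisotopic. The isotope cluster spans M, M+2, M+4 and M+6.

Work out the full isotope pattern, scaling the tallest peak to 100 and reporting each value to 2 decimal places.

Element Xt pattern (n=2): 0.02694522 : 0.27440955 : 0.69864522
Element Zy pattern (n=1): 0.5455 : 0.4545
Convolve the two distributions (both contribute in 2-u steps):
  M: 0.02694522×0.5455 = 0.014699
  M+2: 0.02694522×0.4545 + 0.27440955×0.5455 = 0.161937
  M+4: 0.27440955×0.4545 + 0.69864522×0.5455 = 0.505830
  M+6: 0.69864522×0.4545 = 0.317534
Scale to base peak (0.505830) = 100: 2.91 : 32.01 : 100.00 : 62.77

2.91 : 32.01 : 100.00 : 62.77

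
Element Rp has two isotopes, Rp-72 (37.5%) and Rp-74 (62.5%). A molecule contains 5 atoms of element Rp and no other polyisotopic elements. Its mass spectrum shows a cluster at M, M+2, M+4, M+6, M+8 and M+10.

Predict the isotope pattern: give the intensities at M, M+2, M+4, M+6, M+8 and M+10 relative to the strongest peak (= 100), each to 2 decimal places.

The 5 Rp atoms are independent, so intensities follow the terms of (0.375 + 0.625)^5.
P(M) = 0.375^5 = 0.007416
P(M+2) = 5 × 0.375^4 × 0.625^1 = 0.061798
P(M+4) = 10 × 0.375^3 × 0.625^2 = 0.205994
P(M+6) = 10 × 0.375^2 × 0.625^3 = 0.343323
P(M+8) = 5 × 0.375^1 × 0.625^4 = 0.286102
P(M+10) = 0.625^5 = 0.095367
The M+6 peak is largest (0.343323); scaling to 100 gives 2.16 : 18.00 : 60.00 : 100.00 : 83.33 : 27.78.

2.16 : 18.00 : 60.00 : 100.00 : 83.33 : 27.78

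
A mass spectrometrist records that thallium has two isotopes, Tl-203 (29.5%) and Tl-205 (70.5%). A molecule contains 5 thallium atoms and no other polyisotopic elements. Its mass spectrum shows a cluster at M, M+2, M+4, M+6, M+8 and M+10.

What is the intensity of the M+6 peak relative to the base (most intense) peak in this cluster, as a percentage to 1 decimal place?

83.7%

Term probabilities: M 0.0022, M+2 0.0267, M+4 0.1276, M+6 0.3049, M+8 0.3644, M+10 0.1742. Base peak = M+8.
P(M+8) = C(5,4) × 0.295^1 × 0.705^4 = 5 × 0.2950 × 0.24703385 = 0.364375 (base)
P(M+6) = C(5,3) × 0.295^2 × 0.705^3 = 10 × 0.087025 × 0.35040263 = 0.304938
Relative intensity = 0.304938 / 0.364375 × 100 = 83.7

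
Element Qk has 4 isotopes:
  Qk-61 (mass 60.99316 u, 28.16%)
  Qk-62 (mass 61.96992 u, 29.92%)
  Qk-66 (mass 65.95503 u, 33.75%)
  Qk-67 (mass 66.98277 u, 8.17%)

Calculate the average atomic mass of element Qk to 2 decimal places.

63.45 u

Average mass = Σ (abundance × isotope mass) = 0.2816 × 60.99316 + 0.2992 × 61.96992 + 0.3375 × 65.95503 + 0.0817 × 66.98277
= 17.175674 + 18.541400 + 22.259823 + 5.472492 = 63.449389 u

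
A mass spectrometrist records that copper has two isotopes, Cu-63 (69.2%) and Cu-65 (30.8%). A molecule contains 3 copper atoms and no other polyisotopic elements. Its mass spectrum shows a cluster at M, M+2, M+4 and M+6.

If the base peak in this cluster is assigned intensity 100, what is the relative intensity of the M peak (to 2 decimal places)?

Term probabilities: M 0.3314, M+2 0.4425, M+4 0.1969, M+6 0.0292. Base peak = M+2.
P(M+2) = C(3,1) × 0.692^2 × 0.308^1 = 3 × 0.478864 × 0.3080 = 0.442470 (base)
P(M) = C(3,0) × 0.692^3 × 0.308^0 = 1 × 0.33137389 × 1.0000 = 0.331374
Relative intensity = 0.331374 / 0.442470 × 100 = 74.89

74.89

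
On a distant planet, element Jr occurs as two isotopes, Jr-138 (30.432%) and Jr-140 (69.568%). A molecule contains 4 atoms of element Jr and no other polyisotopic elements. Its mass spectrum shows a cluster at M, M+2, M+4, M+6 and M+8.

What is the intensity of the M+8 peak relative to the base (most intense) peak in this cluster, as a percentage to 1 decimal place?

Term probabilities: M 0.0086, M+2 0.0784, M+4 0.2689, M+6 0.4098, M+8 0.2342. Base peak = M+6.
P(M+6) = C(4,3) × 0.30432^1 × 0.69568^3 = 4 × 0.30432 × 0.33668871 = 0.409844 (base)
P(M+8) = C(4,4) × 0.30432^0 × 0.69568^4 = 1 × 1.0000 × 0.2342276 = 0.234228
Relative intensity = 0.234228 / 0.409844 × 100 = 57.2

57.2%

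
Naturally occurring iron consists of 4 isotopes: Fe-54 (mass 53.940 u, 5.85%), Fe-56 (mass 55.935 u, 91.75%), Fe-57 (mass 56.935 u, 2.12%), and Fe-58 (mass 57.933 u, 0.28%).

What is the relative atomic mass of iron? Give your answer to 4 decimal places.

Weight each isotope mass by its fractional abundance: 0.0585 × 53.940 + 0.9175 × 55.935 + 0.0212 × 56.935 + 0.0028 × 57.933
= 3.15549 + 51.32036 + 1.20702 + 0.16221 = 55.84508 u

55.8451 u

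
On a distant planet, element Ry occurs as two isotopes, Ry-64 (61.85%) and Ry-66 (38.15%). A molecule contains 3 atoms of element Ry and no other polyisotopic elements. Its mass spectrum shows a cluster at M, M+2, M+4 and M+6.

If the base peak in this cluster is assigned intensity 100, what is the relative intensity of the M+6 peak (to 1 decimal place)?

Term probabilities: M 0.2366, M+2 0.4378, M+4 0.2701, M+6 0.0555. Base peak = M+2.
P(M+2) = C(3,1) × 0.6185^2 × 0.3815^1 = 3 × 0.38254225 × 0.3815 = 0.437820 (base)
P(M+6) = C(3,3) × 0.6185^0 × 0.3815^3 = 1 × 1.0000 × 0.05552437 = 0.055524
Relative intensity = 0.055524 / 0.437820 × 100 = 12.7

12.7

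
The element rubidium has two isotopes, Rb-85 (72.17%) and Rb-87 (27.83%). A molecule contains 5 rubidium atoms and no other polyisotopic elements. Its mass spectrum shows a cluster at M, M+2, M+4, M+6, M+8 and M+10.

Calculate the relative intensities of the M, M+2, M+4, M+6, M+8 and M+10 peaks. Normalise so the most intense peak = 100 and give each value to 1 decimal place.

51.9 : 100.0 : 77.1 : 29.7 : 5.7 : 0.4

The 5 Rb atoms are independent, so intensities follow the terms of (0.7217 + 0.2783)^5.
P(M) = 0.7217^5 = 0.195787
P(M+2) = 5 × 0.7217^4 × 0.2783^1 = 0.377494
P(M+4) = 10 × 0.7217^3 × 0.2783^2 = 0.291136
P(M+6) = 10 × 0.7217^2 × 0.2783^3 = 0.112267
P(M+8) = 5 × 0.7217^1 × 0.2783^4 = 0.021646
P(M+10) = 0.2783^5 = 0.001669
The M+2 peak is largest (0.377494); scaling to 100 gives 51.9 : 100.0 : 77.1 : 29.7 : 5.7 : 0.4.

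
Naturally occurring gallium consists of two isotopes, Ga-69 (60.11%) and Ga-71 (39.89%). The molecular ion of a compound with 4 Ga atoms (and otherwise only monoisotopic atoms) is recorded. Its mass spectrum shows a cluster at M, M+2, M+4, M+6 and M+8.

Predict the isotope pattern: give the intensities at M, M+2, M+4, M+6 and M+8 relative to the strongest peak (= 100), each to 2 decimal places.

The 4 Ga atoms are independent, so intensities follow the terms of (0.6011 + 0.3989)^4.
P(M) = 0.6011^4 = 0.130553
P(M+2) = 4 × 0.6011^3 × 0.3989^1 = 0.346549
P(M+4) = 6 × 0.6011^2 × 0.3989^2 = 0.344963
P(M+6) = 4 × 0.6011^1 × 0.3989^3 = 0.152616
P(M+8) = 0.3989^4 = 0.025320
The M+2 peak is largest (0.346549); scaling to 100 gives 37.67 : 100.00 : 99.54 : 44.04 : 7.31.

37.67 : 100.00 : 99.54 : 44.04 : 7.31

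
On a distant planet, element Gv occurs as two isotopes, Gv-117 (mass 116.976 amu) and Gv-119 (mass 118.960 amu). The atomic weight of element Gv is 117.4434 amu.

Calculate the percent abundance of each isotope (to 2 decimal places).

Gv-117: 76.44%, Gv-119: 23.56%

Let x be the fractional abundance of Gv-117; then Gv-119 has abundance 1 − x.
116.976·x + 118.960·(1 − x) = 117.4434
(116.976 − 118.960)·x = 117.4434 − 118.960
x = -1.5166 / -1.984 = 0.76442 → 76.44% Gv-117, 23.56% Gv-119.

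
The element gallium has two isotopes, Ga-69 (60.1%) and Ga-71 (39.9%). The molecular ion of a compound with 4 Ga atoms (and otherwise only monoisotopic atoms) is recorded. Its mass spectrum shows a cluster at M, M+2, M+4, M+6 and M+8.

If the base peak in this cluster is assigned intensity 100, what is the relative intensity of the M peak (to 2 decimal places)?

(0.601 + 0.399)^4 gives M 0.1305, M+2 0.3465, M+4 0.3450, M+6 0.1527, M+8 0.0253; the largest is M+2.
P(M+2) = C(4,1) × 0.601^3 × 0.399^1 = 4 × 0.2170818 × 0.3990 = 0.346463 (base)
P(M) = C(4,0) × 0.601^4 × 0.399^0 = 1 × 0.13046616 × 1.0000 = 0.130466
Relative intensity = 0.130466 / 0.346463 × 100 = 37.66

37.66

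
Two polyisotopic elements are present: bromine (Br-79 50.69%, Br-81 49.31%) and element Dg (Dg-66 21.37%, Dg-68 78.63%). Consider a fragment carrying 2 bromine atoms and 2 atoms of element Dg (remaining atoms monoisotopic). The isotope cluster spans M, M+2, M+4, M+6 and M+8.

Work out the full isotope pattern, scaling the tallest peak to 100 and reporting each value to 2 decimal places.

3.00 : 27.94 : 86.48 : 100.00 : 38.47

Bromine pattern (n=2): 0.25694761 : 0.49990478 : 0.24314761
Element Dg pattern (n=2): 0.04566769 : 0.33606462 : 0.61826769
Convolve the two distributions (both contribute in 2-u steps):
  M: 0.25694761×0.04566769 = 0.011734
  M+2: 0.25694761×0.33606462 + 0.49990478×0.04566769 = 0.109180
  M+4: 0.25694761×0.61826769 + 0.49990478×0.33606462 + 0.24314761×0.04566769 = 0.337967
  M+6: 0.49990478×0.61826769 + 0.24314761×0.33606462 = 0.390788
  M+8: 0.24314761×0.61826769 = 0.150330
Scale to base peak (0.390788) = 100: 3.00 : 27.94 : 86.48 : 100.00 : 38.47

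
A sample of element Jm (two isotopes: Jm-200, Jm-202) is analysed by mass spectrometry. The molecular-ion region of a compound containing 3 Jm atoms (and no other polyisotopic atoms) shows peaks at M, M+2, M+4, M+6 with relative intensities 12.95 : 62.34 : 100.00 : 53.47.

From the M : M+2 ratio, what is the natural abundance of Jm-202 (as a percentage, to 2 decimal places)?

If p is the fraction of Jm that is Jm-200, then I(M+2)/I(M) = [C(3,1)·p^2·(1−p)] / p^3 = 3·(1−p)/p = 62.34/12.95 = 4.8139
(1−p)/p = 4.8139/3 = 1.6046  ⇒  p = 1/(1 + 1.6046) = 0.3839
Jm-200: 38.39%, Jm-202: 61.61%.

61.61%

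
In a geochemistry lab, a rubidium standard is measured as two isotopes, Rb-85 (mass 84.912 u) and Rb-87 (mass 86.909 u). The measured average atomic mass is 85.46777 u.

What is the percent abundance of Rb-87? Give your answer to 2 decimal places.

Let x be the fractional abundance of Rb-85; then Rb-87 has abundance 1 − x.
84.912·x + 86.909·(1 − x) = 85.46777
(84.912 − 86.909)·x = 85.46777 − 86.909
x = -1.44123 / -1.997 = 0.72170 → 72.17% Rb-85, 27.83% Rb-87.

27.83%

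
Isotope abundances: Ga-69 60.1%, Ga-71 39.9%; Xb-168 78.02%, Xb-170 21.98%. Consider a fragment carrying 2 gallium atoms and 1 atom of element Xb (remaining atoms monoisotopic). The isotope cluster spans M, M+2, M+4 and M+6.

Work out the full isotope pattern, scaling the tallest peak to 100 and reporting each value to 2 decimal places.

62.13 : 100.00 : 50.63 : 7.71

Gallium pattern (n=2): 0.361201 : 0.479598 : 0.159201
Element Xb pattern (n=1): 0.7802 : 0.2198
Convolve the two distributions (both contribute in 2-u steps):
  M: 0.361201×0.7802 = 0.281809
  M+2: 0.361201×0.2198 + 0.479598×0.7802 = 0.453574
  M+4: 0.479598×0.2198 + 0.159201×0.7802 = 0.229624
  M+6: 0.159201×0.2198 = 0.034992
Scale to base peak (0.453574) = 100: 62.13 : 100.00 : 50.63 : 7.71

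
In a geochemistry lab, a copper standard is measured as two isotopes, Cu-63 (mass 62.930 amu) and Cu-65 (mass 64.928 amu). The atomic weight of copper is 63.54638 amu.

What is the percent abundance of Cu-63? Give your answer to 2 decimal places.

69.15%

Let x be the fractional abundance of Cu-63; then Cu-65 has abundance 1 − x.
62.930·x + 64.928·(1 − x) = 63.54638
(62.930 − 64.928)·x = 63.54638 − 64.928
x = -1.38162 / -1.998 = 0.69150 → 69.15% Cu-63, 30.85% Cu-65.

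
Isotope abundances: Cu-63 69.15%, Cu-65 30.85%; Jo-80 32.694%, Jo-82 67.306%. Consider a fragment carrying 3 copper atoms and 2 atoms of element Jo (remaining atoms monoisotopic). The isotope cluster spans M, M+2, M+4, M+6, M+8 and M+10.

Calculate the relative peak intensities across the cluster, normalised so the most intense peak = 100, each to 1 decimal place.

9.7 : 52.7 : 100.0 : 79.4 : 28.0 : 3.6

Copper pattern (n=3): 0.33065611 : 0.44254842 : 0.19743483 : 0.02936064
Element Jo pattern (n=2): 0.10688976 : 0.44010047 : 0.45300976
Convolve the two distributions (both contribute in 2-u steps):
  M: 0.33065611×0.10688976 = 0.035344
  M+2: 0.33065611×0.44010047 + 0.44254842×0.10688976 = 0.192826
  M+4: 0.33065611×0.45300976 + 0.44254842×0.44010047 + 0.19743483×0.10688976 = 0.365660
  M+6: 0.44254842×0.45300976 + 0.19743483×0.44010047 + 0.02936064×0.10688976 = 0.290508
  M+8: 0.19743483×0.45300976 + 0.02936064×0.44010047 = 0.102362
  M+10: 0.02936064×0.45300976 = 0.013301
Scale to base peak (0.365660) = 100: 9.7 : 52.7 : 100.0 : 79.4 : 28.0 : 3.6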